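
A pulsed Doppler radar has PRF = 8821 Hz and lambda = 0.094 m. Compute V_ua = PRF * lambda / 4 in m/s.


V_ua = 8821 * 0.094 / 4 = 207.3 m/s

207.3 m/s


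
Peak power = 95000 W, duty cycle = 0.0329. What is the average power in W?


P_avg = 95000 * 0.0329 = 3125.5 W

3125.5 W


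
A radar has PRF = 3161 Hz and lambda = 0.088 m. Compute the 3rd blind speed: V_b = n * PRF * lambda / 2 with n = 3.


V_blind = 3 * 3161 * 0.088 / 2 = 417.3 m/s

417.3 m/s


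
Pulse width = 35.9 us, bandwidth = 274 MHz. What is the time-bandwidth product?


TBP = 35.9 * 274 = 9836.6

9836.6


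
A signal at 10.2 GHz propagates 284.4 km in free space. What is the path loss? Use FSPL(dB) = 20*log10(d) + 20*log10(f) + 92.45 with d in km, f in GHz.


20*log10(284.4) = 49.08
20*log10(10.2) = 20.17
FSPL = 161.7 dB

161.7 dB


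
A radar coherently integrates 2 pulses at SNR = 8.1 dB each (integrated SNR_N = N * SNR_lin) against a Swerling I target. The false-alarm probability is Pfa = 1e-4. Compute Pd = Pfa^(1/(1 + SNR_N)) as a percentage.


SNR_lin = 10^(8.1/10) = 6.45654
SNR_N = 2 * 6.45654 = 12.91308
1/(1 + SNR_N) = 1/13.91308 = 0.0718748
Pd = (1e-4)^0.0718748 = 0.51582
Pd = 51.6%

51.6%


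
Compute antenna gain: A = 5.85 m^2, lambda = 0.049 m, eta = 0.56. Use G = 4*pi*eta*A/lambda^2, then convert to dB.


G_linear = 4*pi*0.56*5.85/0.049^2 = 17145.95
G_dB = 10*log10(17145.95) = 42.3 dB

42.3 dB


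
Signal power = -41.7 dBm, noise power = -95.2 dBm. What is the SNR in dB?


SNR = -41.7 - (-95.2) = 53.5 dB

53.5 dB


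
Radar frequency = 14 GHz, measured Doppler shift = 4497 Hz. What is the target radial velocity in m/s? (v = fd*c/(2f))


v = 4497 * 3e8 / (2 * 14000000000.0) = 48.2 m/s

48.2 m/s


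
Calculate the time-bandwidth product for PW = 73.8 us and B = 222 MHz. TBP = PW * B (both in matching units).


TBP = 73.8 * 222 = 16383.6

16383.6


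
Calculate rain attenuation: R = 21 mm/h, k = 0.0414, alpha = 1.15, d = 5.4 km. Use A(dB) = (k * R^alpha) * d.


gamma = 0.0414 * 21^1.15 = 1.372627 dB/km
A = 1.372627 * 5.4 = 7.41 dB

7.41 dB


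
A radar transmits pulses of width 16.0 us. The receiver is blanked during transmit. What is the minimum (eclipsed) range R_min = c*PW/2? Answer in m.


R_min = 3e8 * 16.0e-6 / 2 = 2400.0 m

2400.0 m


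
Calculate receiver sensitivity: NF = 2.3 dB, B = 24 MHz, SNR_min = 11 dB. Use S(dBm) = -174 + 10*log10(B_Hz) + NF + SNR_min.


10*log10(24000000.0) = 73.8
S = -174 + 73.8 + 2.3 + 11 = -86.9 dBm

-86.9 dBm


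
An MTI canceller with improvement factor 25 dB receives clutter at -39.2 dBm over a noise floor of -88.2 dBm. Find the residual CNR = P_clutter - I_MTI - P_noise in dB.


CNR = -39.2 - 25 - (-88.2) = 24.0 dB

24.0 dB


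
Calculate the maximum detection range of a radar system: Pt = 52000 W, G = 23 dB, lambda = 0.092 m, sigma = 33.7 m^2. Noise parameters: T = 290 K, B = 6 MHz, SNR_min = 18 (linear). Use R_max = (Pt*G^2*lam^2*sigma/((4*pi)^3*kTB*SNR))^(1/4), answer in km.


G_lin = 10^(23/10) = 199.526231
R^4 = 52000 * 199.526231^2 * 0.092^2 * 33.7 / ((4*pi)^3 * 1.38e-23 * 290 * 6000000.0 * 18)
R^4 = 6.8846e17 m^4
R_max = (6.8846e17)^(1/4) = 28805.1 m = 28.8 km

28.8 km


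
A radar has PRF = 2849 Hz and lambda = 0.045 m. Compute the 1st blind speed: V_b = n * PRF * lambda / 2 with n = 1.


V_blind = 1 * 2849 * 0.045 / 2 = 64.1 m/s

64.1 m/s


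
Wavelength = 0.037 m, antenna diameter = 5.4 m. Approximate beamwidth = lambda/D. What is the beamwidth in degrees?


BW_rad = 0.037 / 5.4 = 0.006852
BW_deg = 0.39 degrees

0.39 degrees


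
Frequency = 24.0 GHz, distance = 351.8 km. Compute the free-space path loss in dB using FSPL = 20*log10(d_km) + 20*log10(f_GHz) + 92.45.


20*log10(351.8) = 50.93
20*log10(24.0) = 27.6
FSPL = 171.0 dB

171.0 dB


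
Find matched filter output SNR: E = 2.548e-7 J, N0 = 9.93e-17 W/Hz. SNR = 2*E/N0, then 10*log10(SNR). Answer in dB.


SNR_lin = 2 * 2.548e-7 / 9.93e-17 = 5.132e9
SNR_dB = 10*log10(5.132e9) = 97.1 dB

97.1 dB


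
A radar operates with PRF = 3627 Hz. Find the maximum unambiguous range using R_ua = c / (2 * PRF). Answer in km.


R_ua = 3e8 / (2 * 3627) = 41356.5 m = 41.4 km

41.4 km


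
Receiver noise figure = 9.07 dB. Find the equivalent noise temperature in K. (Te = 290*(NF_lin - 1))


NF_lin = 10^(9.07/10) = 8.07235
Te = 290 * (8.07235 - 1) = 2051.0 K

2051.0 K


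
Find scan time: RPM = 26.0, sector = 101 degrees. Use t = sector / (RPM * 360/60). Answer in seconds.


t = 101 / (26.0 * 360) * 60 = 0.65 s

0.65 s


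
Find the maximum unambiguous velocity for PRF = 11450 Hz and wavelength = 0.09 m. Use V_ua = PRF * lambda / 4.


V_ua = 11450 * 0.09 / 4 = 257.6 m/s

257.6 m/s


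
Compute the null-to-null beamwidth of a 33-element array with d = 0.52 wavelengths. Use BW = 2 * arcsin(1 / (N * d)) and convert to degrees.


1/(N*d) = 1/(33*0.52) = 0.058275
BW = 2*arcsin(0.058275) = 6.7 degrees

6.7 degrees


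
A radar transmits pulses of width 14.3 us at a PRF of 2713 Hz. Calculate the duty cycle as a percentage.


DC = 14.3e-6 * 2713 * 100 = 3.88%

3.88%


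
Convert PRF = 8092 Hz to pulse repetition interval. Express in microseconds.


PRI = 1/8092 = 0.0001235788 s = 123.6 us

123.6 us


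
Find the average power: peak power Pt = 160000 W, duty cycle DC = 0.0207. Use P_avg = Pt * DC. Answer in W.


P_avg = 160000 * 0.0207 = 3312.0 W

3312.0 W


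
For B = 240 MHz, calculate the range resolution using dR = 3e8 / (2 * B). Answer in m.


dR = 3e8 / (2 * 240000000.0) = 0.63 m

0.63 m


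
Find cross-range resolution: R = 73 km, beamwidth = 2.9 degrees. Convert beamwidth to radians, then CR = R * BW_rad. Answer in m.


BW_rad = 0.050614548
CR = 73000 * 0.050614548 = 3694.9 m

3694.9 m


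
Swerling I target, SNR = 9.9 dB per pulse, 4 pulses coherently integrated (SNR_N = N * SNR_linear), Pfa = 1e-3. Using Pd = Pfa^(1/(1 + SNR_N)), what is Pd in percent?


SNR_lin = 10^(9.9/10) = 9.77237
SNR_N = 4 * 9.77237 = 39.08948
1/(1 + SNR_N) = 1/40.08948 = 0.0249442
Pd = (1e-3)^0.0249442 = 0.84172
Pd = 84.2%

84.2%


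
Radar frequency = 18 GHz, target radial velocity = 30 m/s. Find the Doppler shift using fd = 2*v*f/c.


fd = 2 * 30 * 18000000000.0 / 3e8 = 3600.0 Hz

3600.0 Hz


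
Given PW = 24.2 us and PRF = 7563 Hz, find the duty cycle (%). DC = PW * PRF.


DC = 24.2e-6 * 7563 * 100 = 18.3%

18.3%


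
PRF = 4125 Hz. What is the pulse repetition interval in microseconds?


PRI = 1/4125 = 0.0002424242 s = 242.4 us

242.4 us


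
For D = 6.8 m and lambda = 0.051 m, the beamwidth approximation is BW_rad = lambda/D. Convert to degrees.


BW_rad = 0.051 / 6.8 = 0.0075
BW_deg = 0.43 degrees

0.43 degrees


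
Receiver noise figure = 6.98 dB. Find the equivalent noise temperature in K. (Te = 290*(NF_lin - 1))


NF_lin = 10^(6.98/10) = 4.988845
Te = 290 * (4.988845 - 1) = 1156.8 K

1156.8 K


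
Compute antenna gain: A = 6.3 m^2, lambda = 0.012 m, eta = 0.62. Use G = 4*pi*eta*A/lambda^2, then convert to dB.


G_linear = 4*pi*0.62*6.3/0.012^2 = 340862.8
G_dB = 10*log10(340862.8) = 55.3 dB

55.3 dB


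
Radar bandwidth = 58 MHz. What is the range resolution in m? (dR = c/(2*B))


dR = 3e8 / (2 * 58000000.0) = 2.59 m

2.59 m


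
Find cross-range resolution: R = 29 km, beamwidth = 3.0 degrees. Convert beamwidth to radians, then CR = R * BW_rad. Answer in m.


BW_rad = 0.052359878
CR = 29000 * 0.052359878 = 1518.4 m

1518.4 m


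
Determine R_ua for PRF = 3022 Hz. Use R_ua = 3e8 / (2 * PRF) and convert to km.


R_ua = 3e8 / (2 * 3022) = 49636.0 m = 49.6 km

49.6 km


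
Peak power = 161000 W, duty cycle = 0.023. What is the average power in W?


P_avg = 161000 * 0.023 = 3703.0 W

3703.0 W


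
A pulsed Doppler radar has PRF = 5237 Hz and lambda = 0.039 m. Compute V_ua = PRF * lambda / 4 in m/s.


V_ua = 5237 * 0.039 / 4 = 51.1 m/s

51.1 m/s


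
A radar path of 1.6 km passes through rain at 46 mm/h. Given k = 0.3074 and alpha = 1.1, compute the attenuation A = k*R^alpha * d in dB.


gamma = 0.3074 * 46^1.1 = 20.736597 dB/km
A = 20.736597 * 1.6 = 33.18 dB

33.18 dB


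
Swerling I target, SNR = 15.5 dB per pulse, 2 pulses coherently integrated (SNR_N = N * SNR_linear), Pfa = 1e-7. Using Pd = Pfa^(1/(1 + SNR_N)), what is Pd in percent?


SNR_lin = 10^(15.5/10) = 35.48134
SNR_N = 2 * 35.48134 = 70.96268
1/(1 + SNR_N) = 1/71.96268 = 0.0138961
Pd = (1e-7)^0.0138961 = 0.79933
Pd = 79.9%

79.9%


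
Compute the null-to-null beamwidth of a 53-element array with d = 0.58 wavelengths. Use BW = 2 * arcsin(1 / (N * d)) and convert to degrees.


1/(N*d) = 1/(53*0.58) = 0.032531
BW = 2*arcsin(0.032531) = 3.7 degrees

3.7 degrees


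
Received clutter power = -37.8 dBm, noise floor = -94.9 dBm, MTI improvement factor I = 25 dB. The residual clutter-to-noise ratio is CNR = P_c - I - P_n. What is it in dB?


CNR = -37.8 - 25 - (-94.9) = 32.1 dB

32.1 dB


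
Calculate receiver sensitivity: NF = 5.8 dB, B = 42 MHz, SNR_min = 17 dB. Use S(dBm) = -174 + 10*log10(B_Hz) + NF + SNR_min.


10*log10(42000000.0) = 76.23
S = -174 + 76.23 + 5.8 + 17 = -75.0 dBm

-75.0 dBm


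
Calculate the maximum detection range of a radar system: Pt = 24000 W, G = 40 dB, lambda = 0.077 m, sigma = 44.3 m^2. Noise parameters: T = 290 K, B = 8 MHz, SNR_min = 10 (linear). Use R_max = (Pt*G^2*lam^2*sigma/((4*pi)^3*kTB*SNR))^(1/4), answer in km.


G_lin = 10^(40/10) = 10000.0
R^4 = 24000 * 10000.0^2 * 0.077^2 * 44.3 / ((4*pi)^3 * 1.38e-23 * 290 * 8000000.0 * 10)
R^4 = 9.92201e20 m^4
R_max = (9.92201e20)^(1/4) = 177480.2 m = 177.5 km

177.5 km


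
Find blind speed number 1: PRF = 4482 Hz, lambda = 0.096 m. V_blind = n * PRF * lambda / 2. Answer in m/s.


V_blind = 1 * 4482 * 0.096 / 2 = 215.1 m/s

215.1 m/s


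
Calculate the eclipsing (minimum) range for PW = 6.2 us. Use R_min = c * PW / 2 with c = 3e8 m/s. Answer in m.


R_min = 3e8 * 6.2e-6 / 2 = 930.0 m

930.0 m


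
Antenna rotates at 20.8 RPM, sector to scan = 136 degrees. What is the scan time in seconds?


t = 136 / (20.8 * 360) * 60 = 1.09 s

1.09 s


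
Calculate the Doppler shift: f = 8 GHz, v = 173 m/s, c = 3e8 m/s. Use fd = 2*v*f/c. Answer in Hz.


fd = 2 * 173 * 8000000000.0 / 3e8 = 9226.7 Hz

9226.7 Hz


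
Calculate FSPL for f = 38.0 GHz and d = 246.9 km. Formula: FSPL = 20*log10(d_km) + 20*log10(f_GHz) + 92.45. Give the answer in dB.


20*log10(246.9) = 47.85
20*log10(38.0) = 31.6
FSPL = 171.9 dB

171.9 dB


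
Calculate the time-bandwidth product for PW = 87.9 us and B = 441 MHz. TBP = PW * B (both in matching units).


TBP = 87.9 * 441 = 38763.9

38763.9


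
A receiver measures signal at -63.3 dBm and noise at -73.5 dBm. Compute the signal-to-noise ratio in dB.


SNR = -63.3 - (-73.5) = 10.2 dB

10.2 dB


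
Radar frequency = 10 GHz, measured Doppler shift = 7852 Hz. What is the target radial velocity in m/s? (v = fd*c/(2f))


v = 7852 * 3e8 / (2 * 10000000000.0) = 117.8 m/s

117.8 m/s


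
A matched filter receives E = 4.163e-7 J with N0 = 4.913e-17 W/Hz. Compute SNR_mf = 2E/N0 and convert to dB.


SNR_lin = 2 * 4.163e-7 / 4.913e-17 = 1.695e10
SNR_dB = 10*log10(1.695e10) = 102.3 dB

102.3 dB


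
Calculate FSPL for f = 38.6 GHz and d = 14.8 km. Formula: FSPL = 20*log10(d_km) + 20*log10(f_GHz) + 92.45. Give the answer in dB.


20*log10(14.8) = 23.41
20*log10(38.6) = 31.73
FSPL = 147.6 dB

147.6 dB


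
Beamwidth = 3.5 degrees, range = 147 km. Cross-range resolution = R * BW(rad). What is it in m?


BW_rad = 0.061086524
CR = 147000 * 0.061086524 = 8979.7 m

8979.7 m


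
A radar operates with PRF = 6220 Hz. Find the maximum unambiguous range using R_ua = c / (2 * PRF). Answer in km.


R_ua = 3e8 / (2 * 6220) = 24115.8 m = 24.1 km

24.1 km


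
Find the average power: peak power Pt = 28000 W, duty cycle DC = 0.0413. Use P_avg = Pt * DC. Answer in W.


P_avg = 28000 * 0.0413 = 1156.4 W

1156.4 W


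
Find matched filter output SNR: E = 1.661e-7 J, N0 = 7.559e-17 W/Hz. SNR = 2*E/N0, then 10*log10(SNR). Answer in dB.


SNR_lin = 2 * 1.661e-7 / 7.559e-17 = 4.395e9
SNR_dB = 10*log10(4.395e9) = 96.4 dB

96.4 dB


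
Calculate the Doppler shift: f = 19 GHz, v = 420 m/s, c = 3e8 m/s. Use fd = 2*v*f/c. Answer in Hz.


fd = 2 * 420 * 19000000000.0 / 3e8 = 53200.0 Hz

53200.0 Hz


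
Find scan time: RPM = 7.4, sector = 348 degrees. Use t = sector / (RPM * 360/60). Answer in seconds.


t = 348 / (7.4 * 360) * 60 = 7.84 s

7.84 s


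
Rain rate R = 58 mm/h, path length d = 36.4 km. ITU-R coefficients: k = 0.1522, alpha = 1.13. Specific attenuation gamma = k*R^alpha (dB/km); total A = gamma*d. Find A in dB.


gamma = 0.1522 * 58^1.13 = 14.965398 dB/km
A = 14.965398 * 36.4 = 544.74 dB

544.74 dB


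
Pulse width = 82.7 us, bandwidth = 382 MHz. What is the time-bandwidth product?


TBP = 82.7 * 382 = 31591.4

31591.4


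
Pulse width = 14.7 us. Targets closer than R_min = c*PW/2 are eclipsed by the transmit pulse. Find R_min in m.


R_min = 3e8 * 14.7e-6 / 2 = 2205.0 m

2205.0 m


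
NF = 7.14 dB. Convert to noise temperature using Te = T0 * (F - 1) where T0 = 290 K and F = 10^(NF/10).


NF_lin = 10^(7.14/10) = 5.176068
Te = 290 * (5.176068 - 1) = 1211.1 K

1211.1 K


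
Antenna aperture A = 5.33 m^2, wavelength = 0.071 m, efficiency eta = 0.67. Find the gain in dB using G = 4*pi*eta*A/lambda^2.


G_linear = 4*pi*0.67*5.33/0.071^2 = 8902.16
G_dB = 10*log10(8902.16) = 39.5 dB

39.5 dB


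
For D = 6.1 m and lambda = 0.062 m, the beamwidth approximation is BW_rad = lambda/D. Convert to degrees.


BW_rad = 0.062 / 6.1 = 0.010164
BW_deg = 0.58 degrees

0.58 degrees


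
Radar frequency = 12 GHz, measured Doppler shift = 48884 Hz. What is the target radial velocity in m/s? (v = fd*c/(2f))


v = 48884 * 3e8 / (2 * 12000000000.0) = 611.1 m/s

611.1 m/s


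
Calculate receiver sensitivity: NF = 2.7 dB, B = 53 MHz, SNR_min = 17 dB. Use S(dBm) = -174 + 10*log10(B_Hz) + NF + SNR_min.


10*log10(53000000.0) = 77.24
S = -174 + 77.24 + 2.7 + 17 = -77.1 dBm

-77.1 dBm


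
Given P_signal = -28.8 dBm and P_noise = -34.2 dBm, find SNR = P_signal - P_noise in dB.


SNR = -28.8 - (-34.2) = 5.4 dB

5.4 dB


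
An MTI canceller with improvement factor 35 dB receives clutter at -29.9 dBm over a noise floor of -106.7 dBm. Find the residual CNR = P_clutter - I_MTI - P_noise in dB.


CNR = -29.9 - 35 - (-106.7) = 41.8 dB

41.8 dB


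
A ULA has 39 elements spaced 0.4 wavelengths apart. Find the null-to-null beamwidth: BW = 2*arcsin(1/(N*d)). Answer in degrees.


1/(N*d) = 1/(39*0.4) = 0.064103
BW = 2*arcsin(0.064103) = 7.4 degrees

7.4 degrees


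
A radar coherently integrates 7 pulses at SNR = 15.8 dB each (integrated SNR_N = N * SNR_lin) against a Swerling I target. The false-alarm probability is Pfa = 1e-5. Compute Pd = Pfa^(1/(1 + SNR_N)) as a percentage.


SNR_lin = 10^(15.8/10) = 38.01894
SNR_N = 7 * 38.01894 = 266.13258
1/(1 + SNR_N) = 1/267.13258 = 0.0037435
Pd = (1e-5)^0.0037435 = 0.95782
Pd = 95.8%

95.8%


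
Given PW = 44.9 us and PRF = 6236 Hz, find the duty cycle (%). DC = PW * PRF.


DC = 44.9e-6 * 6236 * 100 = 28.0%

28.0%


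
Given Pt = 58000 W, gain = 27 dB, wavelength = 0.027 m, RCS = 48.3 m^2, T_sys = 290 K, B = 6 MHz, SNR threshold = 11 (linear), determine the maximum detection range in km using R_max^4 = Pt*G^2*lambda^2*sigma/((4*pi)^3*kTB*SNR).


G_lin = 10^(27/10) = 501.187234
R^4 = 58000 * 501.187234^2 * 0.027^2 * 48.3 / ((4*pi)^3 * 1.38e-23 * 290 * 6000000.0 * 11)
R^4 = 9.78706e17 m^4
R_max = (9.78706e17)^(1/4) = 31453.1 m = 31.5 km

31.5 km


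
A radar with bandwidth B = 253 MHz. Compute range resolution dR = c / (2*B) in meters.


dR = 3e8 / (2 * 253000000.0) = 0.59 m

0.59 m


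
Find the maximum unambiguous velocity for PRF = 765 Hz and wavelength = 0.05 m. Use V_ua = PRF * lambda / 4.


V_ua = 765 * 0.05 / 4 = 9.6 m/s

9.6 m/s


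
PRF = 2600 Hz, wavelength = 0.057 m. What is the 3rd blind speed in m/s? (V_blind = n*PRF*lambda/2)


V_blind = 3 * 2600 * 0.057 / 2 = 222.3 m/s

222.3 m/s


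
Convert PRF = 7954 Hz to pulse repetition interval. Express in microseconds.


PRI = 1/7954 = 0.0001257229 s = 125.7 us

125.7 us


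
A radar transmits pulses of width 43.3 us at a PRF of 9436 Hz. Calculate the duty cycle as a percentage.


DC = 43.3e-6 * 9436 * 100 = 40.86%

40.86%


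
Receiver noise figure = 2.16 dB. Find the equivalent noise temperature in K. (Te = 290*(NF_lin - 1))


NF_lin = 10^(2.16/10) = 1.644372
Te = 290 * (1.644372 - 1) = 186.9 K

186.9 K


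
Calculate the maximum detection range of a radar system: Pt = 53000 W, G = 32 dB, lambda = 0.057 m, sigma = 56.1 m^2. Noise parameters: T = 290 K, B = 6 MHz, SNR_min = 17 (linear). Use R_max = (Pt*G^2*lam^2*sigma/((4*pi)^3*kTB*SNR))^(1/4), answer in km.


G_lin = 10^(32/10) = 1584.893192
R^4 = 53000 * 1584.893192^2 * 0.057^2 * 56.1 / ((4*pi)^3 * 1.38e-23 * 290 * 6000000.0 * 17)
R^4 = 2.99558e19 m^4
R_max = (2.99558e19)^(1/4) = 73981.0 m = 74.0 km

74.0 km


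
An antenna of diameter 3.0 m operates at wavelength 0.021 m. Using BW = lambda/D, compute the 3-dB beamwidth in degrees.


BW_rad = 0.021 / 3.0 = 0.007
BW_deg = 0.4 degrees

0.4 degrees


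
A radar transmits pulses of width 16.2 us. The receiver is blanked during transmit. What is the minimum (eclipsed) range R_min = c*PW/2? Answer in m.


R_min = 3e8 * 16.2e-6 / 2 = 2430.0 m

2430.0 m


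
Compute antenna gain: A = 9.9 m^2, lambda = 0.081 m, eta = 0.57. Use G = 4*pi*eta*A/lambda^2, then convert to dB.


G_linear = 4*pi*0.57*9.9/0.081^2 = 10808.11
G_dB = 10*log10(10808.11) = 40.3 dB

40.3 dB


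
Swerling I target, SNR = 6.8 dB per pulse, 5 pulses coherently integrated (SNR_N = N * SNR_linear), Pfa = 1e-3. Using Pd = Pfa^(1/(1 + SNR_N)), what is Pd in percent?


SNR_lin = 10^(6.8/10) = 4.7863
SNR_N = 5 * 4.7863 = 23.9315
1/(1 + SNR_N) = 1/24.9315 = 0.0401099
Pd = (1e-3)^0.0401099 = 0.758
Pd = 75.8%

75.8%


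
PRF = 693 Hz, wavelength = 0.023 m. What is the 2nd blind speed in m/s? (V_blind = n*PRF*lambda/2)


V_blind = 2 * 693 * 0.023 / 2 = 15.9 m/s

15.9 m/s


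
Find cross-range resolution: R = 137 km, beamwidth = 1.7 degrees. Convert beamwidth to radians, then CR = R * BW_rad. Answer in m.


BW_rad = 0.029670597
CR = 137000 * 0.029670597 = 4064.9 m

4064.9 m


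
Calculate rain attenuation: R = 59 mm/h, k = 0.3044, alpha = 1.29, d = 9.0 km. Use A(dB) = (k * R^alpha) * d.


gamma = 0.3044 * 59^1.29 = 58.592731 dB/km
A = 58.592731 * 9.0 = 527.33 dB

527.33 dB


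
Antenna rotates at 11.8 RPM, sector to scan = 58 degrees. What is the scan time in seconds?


t = 58 / (11.8 * 360) * 60 = 0.82 s

0.82 s


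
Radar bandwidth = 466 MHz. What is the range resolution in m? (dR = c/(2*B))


dR = 3e8 / (2 * 466000000.0) = 0.32 m

0.32 m


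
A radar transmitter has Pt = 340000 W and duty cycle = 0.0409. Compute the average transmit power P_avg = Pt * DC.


P_avg = 340000 * 0.0409 = 13906.0 W

13906.0 W


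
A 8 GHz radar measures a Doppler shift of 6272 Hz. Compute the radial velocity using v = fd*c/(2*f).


v = 6272 * 3e8 / (2 * 8000000000.0) = 117.6 m/s

117.6 m/s


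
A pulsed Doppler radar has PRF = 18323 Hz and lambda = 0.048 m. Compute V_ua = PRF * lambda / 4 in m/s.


V_ua = 18323 * 0.048 / 4 = 219.9 m/s

219.9 m/s


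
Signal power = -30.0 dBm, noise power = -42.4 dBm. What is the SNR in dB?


SNR = -30.0 - (-42.4) = 12.4 dB

12.4 dB


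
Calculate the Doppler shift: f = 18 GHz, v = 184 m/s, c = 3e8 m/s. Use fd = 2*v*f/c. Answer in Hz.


fd = 2 * 184 * 18000000000.0 / 3e8 = 22080.0 Hz

22080.0 Hz


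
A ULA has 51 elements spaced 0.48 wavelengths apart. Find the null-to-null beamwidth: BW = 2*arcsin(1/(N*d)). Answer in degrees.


1/(N*d) = 1/(51*0.48) = 0.04085
BW = 2*arcsin(0.04085) = 4.7 degrees

4.7 degrees


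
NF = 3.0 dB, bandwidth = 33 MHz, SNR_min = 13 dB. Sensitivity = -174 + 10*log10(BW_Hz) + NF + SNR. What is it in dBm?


10*log10(33000000.0) = 75.19
S = -174 + 75.19 + 3.0 + 13 = -82.8 dBm

-82.8 dBm


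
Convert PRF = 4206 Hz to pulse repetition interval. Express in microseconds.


PRI = 1/4206 = 0.0002377556 s = 237.8 us

237.8 us


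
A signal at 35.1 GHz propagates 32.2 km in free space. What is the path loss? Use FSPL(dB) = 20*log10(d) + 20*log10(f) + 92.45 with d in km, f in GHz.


20*log10(32.2) = 30.16
20*log10(35.1) = 30.91
FSPL = 153.5 dB

153.5 dB


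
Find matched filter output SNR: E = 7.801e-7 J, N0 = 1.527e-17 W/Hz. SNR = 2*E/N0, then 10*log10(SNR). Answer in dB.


SNR_lin = 2 * 7.801e-7 / 1.527e-17 = 1.022e11
SNR_dB = 10*log10(1.022e11) = 110.1 dB

110.1 dB


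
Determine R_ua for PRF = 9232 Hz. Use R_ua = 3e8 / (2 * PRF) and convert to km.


R_ua = 3e8 / (2 * 9232) = 16247.8 m = 16.2 km

16.2 km


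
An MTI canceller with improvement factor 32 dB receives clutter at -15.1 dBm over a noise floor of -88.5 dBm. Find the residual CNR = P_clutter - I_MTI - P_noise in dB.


CNR = -15.1 - 32 - (-88.5) = 41.4 dB

41.4 dB


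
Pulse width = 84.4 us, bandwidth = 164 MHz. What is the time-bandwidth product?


TBP = 84.4 * 164 = 13841.6

13841.6


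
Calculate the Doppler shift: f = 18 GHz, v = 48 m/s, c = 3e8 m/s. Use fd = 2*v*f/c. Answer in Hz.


fd = 2 * 48 * 18000000000.0 / 3e8 = 5760.0 Hz

5760.0 Hz


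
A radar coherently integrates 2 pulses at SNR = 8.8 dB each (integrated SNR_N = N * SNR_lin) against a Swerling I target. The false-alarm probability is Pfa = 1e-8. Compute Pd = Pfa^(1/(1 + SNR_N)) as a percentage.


SNR_lin = 10^(8.8/10) = 7.58578
SNR_N = 2 * 7.58578 = 15.17156
1/(1 + SNR_N) = 1/16.17156 = 0.061837
Pd = (1e-8)^0.061837 = 0.32011
Pd = 32.0%

32.0%


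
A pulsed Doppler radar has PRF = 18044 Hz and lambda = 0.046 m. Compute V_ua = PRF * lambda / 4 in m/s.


V_ua = 18044 * 0.046 / 4 = 207.5 m/s

207.5 m/s


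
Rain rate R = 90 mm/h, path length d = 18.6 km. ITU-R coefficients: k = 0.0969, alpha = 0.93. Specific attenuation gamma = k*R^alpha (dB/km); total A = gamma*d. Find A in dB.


gamma = 0.0969 * 90^0.93 = 6.364574 dB/km
A = 6.364574 * 18.6 = 118.38 dB

118.38 dB


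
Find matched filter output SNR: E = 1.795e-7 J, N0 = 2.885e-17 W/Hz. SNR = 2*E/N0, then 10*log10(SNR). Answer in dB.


SNR_lin = 2 * 1.795e-7 / 2.885e-17 = 1.244e10
SNR_dB = 10*log10(1.244e10) = 100.9 dB

100.9 dB


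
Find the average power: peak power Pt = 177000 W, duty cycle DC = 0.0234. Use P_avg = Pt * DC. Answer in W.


P_avg = 177000 * 0.0234 = 4141.8 W

4141.8 W


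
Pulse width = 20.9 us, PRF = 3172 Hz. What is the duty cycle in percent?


DC = 20.9e-6 * 3172 * 100 = 6.63%

6.63%


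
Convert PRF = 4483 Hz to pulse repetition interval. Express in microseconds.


PRI = 1/4483 = 0.0002230649 s = 223.1 us

223.1 us


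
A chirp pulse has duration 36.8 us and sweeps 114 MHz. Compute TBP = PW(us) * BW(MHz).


TBP = 36.8 * 114 = 4195.2

4195.2


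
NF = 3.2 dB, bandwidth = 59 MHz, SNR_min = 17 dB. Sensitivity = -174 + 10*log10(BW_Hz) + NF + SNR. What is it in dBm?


10*log10(59000000.0) = 77.71
S = -174 + 77.71 + 3.2 + 17 = -76.1 dBm

-76.1 dBm


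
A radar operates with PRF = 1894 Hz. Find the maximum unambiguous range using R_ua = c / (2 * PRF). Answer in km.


R_ua = 3e8 / (2 * 1894) = 79197.5 m = 79.2 km

79.2 km


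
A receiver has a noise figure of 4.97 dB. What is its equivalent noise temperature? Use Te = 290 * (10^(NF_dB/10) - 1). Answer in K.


NF_lin = 10^(4.97/10) = 3.140509
Te = 290 * (3.140509 - 1) = 620.7 K

620.7 K


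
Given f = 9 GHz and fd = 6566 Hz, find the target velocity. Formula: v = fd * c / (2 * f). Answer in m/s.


v = 6566 * 3e8 / (2 * 9000000000.0) = 109.4 m/s

109.4 m/s


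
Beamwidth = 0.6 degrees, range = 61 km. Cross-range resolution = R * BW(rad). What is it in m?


BW_rad = 0.010471976
CR = 61000 * 0.010471976 = 638.8 m

638.8 m


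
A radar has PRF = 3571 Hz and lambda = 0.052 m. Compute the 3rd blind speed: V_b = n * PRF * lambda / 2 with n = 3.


V_blind = 3 * 3571 * 0.052 / 2 = 278.5 m/s

278.5 m/s


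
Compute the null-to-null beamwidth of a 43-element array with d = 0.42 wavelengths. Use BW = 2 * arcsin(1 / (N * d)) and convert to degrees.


1/(N*d) = 1/(43*0.42) = 0.055371
BW = 2*arcsin(0.055371) = 6.3 degrees

6.3 degrees


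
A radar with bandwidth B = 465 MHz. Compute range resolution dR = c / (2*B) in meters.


dR = 3e8 / (2 * 465000000.0) = 0.32 m

0.32 m


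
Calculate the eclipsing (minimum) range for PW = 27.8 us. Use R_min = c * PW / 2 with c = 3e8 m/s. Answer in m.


R_min = 3e8 * 27.8e-6 / 2 = 4170.0 m

4170.0 m


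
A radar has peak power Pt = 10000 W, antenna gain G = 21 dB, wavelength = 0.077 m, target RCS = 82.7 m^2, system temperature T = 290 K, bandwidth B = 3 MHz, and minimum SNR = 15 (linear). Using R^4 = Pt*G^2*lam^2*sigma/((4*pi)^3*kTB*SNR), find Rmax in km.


G_lin = 10^(21/10) = 125.892541
R^4 = 10000 * 125.892541^2 * 0.077^2 * 82.7 / ((4*pi)^3 * 1.38e-23 * 290 * 3000000.0 * 15)
R^4 = 2.17454e17 m^4
R_max = (2.17454e17)^(1/4) = 21594.4 m = 21.6 km

21.6 km


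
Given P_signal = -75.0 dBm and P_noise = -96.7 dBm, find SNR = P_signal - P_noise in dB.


SNR = -75.0 - (-96.7) = 21.7 dB

21.7 dB


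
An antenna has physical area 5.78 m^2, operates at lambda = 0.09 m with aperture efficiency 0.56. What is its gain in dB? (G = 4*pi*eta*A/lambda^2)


G_linear = 4*pi*0.56*5.78/0.09^2 = 5021.58
G_dB = 10*log10(5021.58) = 37.0 dB

37.0 dB


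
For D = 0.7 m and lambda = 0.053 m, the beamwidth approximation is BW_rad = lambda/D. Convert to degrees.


BW_rad = 0.053 / 0.7 = 0.075714
BW_deg = 4.34 degrees

4.34 degrees


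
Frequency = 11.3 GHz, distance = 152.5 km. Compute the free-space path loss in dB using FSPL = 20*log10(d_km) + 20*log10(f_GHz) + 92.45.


20*log10(152.5) = 43.67
20*log10(11.3) = 21.06
FSPL = 157.2 dB

157.2 dB


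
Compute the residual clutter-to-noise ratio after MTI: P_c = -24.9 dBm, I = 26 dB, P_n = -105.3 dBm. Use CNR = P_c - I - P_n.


CNR = -24.9 - 26 - (-105.3) = 54.4 dB

54.4 dB


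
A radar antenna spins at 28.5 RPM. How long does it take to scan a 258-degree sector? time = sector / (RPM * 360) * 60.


t = 258 / (28.5 * 360) * 60 = 1.51 s

1.51 s


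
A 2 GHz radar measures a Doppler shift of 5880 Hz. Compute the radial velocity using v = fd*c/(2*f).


v = 5880 * 3e8 / (2 * 2000000000.0) = 441.0 m/s

441.0 m/s


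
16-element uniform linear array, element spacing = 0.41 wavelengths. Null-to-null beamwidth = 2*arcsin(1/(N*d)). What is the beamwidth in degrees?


1/(N*d) = 1/(16*0.41) = 0.152439
BW = 2*arcsin(0.152439) = 17.5 degrees

17.5 degrees


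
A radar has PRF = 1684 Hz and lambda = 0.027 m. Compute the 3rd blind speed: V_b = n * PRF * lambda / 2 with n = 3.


V_blind = 3 * 1684 * 0.027 / 2 = 68.2 m/s

68.2 m/s


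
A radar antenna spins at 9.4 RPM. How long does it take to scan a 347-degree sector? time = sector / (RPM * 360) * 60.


t = 347 / (9.4 * 360) * 60 = 6.15 s

6.15 s


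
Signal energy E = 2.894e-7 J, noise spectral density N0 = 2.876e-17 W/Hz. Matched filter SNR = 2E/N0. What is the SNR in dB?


SNR_lin = 2 * 2.894e-7 / 2.876e-17 = 2.013e10
SNR_dB = 10*log10(2.013e10) = 103.0 dB

103.0 dB


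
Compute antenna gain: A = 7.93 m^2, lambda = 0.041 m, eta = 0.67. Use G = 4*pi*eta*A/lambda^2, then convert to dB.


G_linear = 4*pi*0.67*7.93/0.041^2 = 39718.25
G_dB = 10*log10(39718.25) = 46.0 dB

46.0 dB


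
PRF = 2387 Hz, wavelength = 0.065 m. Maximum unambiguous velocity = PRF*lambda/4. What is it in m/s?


V_ua = 2387 * 0.065 / 4 = 38.8 m/s

38.8 m/s


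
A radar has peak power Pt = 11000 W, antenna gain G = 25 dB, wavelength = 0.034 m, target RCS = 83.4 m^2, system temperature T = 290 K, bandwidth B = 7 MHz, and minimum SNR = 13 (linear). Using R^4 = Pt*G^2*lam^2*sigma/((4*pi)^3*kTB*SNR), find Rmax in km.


G_lin = 10^(25/10) = 316.227766
R^4 = 11000 * 316.227766^2 * 0.034^2 * 83.4 / ((4*pi)^3 * 1.38e-23 * 290 * 7000000.0 * 13)
R^4 = 1.46747e17 m^4
R_max = (1.46747e17)^(1/4) = 19572.3 m = 19.6 km

19.6 km


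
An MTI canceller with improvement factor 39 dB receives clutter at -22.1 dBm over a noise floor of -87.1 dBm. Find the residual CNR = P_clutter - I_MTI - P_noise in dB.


CNR = -22.1 - 39 - (-87.1) = 26.0 dB

26.0 dB


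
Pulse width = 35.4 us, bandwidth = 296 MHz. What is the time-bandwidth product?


TBP = 35.4 * 296 = 10478.4

10478.4


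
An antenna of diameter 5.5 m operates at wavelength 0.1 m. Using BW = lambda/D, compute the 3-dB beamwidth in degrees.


BW_rad = 0.1 / 5.5 = 0.018182
BW_deg = 1.04 degrees

1.04 degrees


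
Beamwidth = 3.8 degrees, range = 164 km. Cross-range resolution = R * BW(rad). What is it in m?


BW_rad = 0.066322512
CR = 164000 * 0.066322512 = 10876.9 m

10876.9 m


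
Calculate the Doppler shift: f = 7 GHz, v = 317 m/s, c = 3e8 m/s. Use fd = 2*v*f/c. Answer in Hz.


fd = 2 * 317 * 7000000000.0 / 3e8 = 14793.3 Hz

14793.3 Hz


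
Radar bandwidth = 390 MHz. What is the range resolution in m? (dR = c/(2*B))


dR = 3e8 / (2 * 390000000.0) = 0.38 m

0.38 m


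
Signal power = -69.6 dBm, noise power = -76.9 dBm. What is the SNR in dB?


SNR = -69.6 - (-76.9) = 7.3 dB

7.3 dB


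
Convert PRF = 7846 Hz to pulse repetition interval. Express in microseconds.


PRI = 1/7846 = 0.0001274535 s = 127.5 us

127.5 us


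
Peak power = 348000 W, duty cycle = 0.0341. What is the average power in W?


P_avg = 348000 * 0.0341 = 11866.8 W

11866.8 W


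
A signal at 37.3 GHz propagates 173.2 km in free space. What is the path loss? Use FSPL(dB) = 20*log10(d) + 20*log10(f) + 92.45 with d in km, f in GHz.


20*log10(173.2) = 44.77
20*log10(37.3) = 31.43
FSPL = 168.7 dB

168.7 dB


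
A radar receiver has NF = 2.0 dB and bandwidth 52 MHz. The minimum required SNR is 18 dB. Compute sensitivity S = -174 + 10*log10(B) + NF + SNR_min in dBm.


10*log10(52000000.0) = 77.16
S = -174 + 77.16 + 2.0 + 18 = -76.8 dBm

-76.8 dBm


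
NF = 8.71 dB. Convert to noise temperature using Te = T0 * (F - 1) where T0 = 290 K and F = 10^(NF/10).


NF_lin = 10^(8.71/10) = 7.430191
Te = 290 * (7.430191 - 1) = 1864.8 K

1864.8 K


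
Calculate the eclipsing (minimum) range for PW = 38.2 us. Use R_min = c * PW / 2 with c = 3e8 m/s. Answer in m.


R_min = 3e8 * 38.2e-6 / 2 = 5730.0 m

5730.0 m


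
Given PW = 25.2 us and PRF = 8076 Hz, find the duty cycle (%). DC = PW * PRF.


DC = 25.2e-6 * 8076 * 100 = 20.35%

20.35%


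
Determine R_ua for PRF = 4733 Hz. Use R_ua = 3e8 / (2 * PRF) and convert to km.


R_ua = 3e8 / (2 * 4733) = 31692.4 m = 31.7 km

31.7 km


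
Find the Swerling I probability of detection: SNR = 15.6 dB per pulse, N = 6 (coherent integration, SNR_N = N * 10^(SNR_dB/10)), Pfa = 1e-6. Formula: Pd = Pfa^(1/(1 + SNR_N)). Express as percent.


SNR_lin = 10^(15.6/10) = 36.30781
SNR_N = 6 * 36.30781 = 217.84686
1/(1 + SNR_N) = 1/218.84686 = 0.0045694
Pd = (1e-6)^0.0045694 = 0.93882
Pd = 93.9%

93.9%


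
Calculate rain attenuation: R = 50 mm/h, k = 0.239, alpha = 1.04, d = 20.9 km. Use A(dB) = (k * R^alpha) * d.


gamma = 0.239 * 50^1.04 = 13.974192 dB/km
A = 13.974192 * 20.9 = 292.06 dB

292.06 dB


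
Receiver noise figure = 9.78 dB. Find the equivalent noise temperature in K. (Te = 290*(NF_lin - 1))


NF_lin = 10^(9.78/10) = 9.506048
Te = 290 * (9.506048 - 1) = 2466.8 K

2466.8 K


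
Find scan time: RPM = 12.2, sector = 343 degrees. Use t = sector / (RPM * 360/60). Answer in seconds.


t = 343 / (12.2 * 360) * 60 = 4.69 s

4.69 s


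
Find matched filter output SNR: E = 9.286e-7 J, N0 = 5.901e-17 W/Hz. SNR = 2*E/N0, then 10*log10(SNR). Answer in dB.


SNR_lin = 2 * 9.286e-7 / 5.901e-17 = 3.147e10
SNR_dB = 10*log10(3.147e10) = 105.0 dB

105.0 dB


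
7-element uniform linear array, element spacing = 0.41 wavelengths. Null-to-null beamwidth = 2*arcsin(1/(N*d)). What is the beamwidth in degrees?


1/(N*d) = 1/(7*0.41) = 0.348432
BW = 2*arcsin(0.348432) = 40.8 degrees

40.8 degrees


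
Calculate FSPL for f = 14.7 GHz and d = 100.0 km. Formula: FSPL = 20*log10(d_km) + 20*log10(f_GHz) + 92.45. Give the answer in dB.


20*log10(100.0) = 40.0
20*log10(14.7) = 23.35
FSPL = 155.8 dB

155.8 dB


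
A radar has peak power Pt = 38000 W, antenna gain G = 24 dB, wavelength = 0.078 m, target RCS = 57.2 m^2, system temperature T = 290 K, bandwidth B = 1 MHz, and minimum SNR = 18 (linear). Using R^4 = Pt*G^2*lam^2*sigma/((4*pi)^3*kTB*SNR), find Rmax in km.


G_lin = 10^(24/10) = 251.188643
R^4 = 38000 * 251.188643^2 * 0.078^2 * 57.2 / ((4*pi)^3 * 1.38e-23 * 290 * 1000000.0 * 18)
R^4 = 5.837e18 m^4
R_max = (5.837e18)^(1/4) = 49152.7 m = 49.2 km

49.2 km


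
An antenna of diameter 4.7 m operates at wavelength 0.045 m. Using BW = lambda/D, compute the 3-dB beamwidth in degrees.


BW_rad = 0.045 / 4.7 = 0.009574
BW_deg = 0.55 degrees

0.55 degrees


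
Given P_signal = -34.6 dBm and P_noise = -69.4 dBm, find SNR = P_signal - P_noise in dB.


SNR = -34.6 - (-69.4) = 34.8 dB

34.8 dB


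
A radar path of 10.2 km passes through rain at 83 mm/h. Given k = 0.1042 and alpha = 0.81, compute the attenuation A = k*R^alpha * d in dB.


gamma = 0.1042 * 83^0.81 = 3.735261 dB/km
A = 3.735261 * 10.2 = 38.1 dB

38.1 dB


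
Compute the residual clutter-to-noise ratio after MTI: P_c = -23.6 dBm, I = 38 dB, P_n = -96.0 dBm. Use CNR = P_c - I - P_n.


CNR = -23.6 - 38 - (-96.0) = 34.4 dB

34.4 dB


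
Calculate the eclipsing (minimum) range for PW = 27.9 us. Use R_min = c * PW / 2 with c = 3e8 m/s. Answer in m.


R_min = 3e8 * 27.9e-6 / 2 = 4185.0 m

4185.0 m


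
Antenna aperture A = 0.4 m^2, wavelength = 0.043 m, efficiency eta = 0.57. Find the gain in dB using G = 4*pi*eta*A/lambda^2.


G_linear = 4*pi*0.57*0.4/0.043^2 = 1549.56
G_dB = 10*log10(1549.56) = 31.9 dB

31.9 dB


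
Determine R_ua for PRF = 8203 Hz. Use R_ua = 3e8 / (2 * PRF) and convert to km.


R_ua = 3e8 / (2 * 8203) = 18286.0 m = 18.3 km

18.3 km


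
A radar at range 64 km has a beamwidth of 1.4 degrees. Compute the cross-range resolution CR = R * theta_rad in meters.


BW_rad = 0.02443461
CR = 64000 * 0.02443461 = 1563.8 m

1563.8 m


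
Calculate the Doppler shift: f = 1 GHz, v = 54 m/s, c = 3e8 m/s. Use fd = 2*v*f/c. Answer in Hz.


fd = 2 * 54 * 1000000000.0 / 3e8 = 360.0 Hz

360.0 Hz


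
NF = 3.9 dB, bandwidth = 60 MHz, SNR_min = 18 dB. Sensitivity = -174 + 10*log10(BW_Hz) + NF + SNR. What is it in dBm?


10*log10(60000000.0) = 77.78
S = -174 + 77.78 + 3.9 + 18 = -74.3 dBm

-74.3 dBm


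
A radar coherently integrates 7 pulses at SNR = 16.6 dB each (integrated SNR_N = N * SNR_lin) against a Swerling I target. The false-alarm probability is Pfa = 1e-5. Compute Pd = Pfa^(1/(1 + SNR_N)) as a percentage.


SNR_lin = 10^(16.6/10) = 45.70882
SNR_N = 7 * 45.70882 = 319.96174
1/(1 + SNR_N) = 1/320.96174 = 0.0031156
Pd = (1e-5)^0.0031156 = 0.96477
Pd = 96.5%

96.5%


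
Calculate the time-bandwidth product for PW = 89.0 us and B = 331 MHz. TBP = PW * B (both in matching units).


TBP = 89.0 * 331 = 29459.0

29459.0


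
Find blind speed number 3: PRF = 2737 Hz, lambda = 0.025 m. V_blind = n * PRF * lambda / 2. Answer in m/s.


V_blind = 3 * 2737 * 0.025 / 2 = 102.6 m/s

102.6 m/s


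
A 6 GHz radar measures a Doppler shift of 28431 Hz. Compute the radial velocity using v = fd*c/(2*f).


v = 28431 * 3e8 / (2 * 6000000000.0) = 710.8 m/s

710.8 m/s


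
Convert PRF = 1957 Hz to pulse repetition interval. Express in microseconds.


PRI = 1/1957 = 0.0005109862 s = 511.0 us

511.0 us


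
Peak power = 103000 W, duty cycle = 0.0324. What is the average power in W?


P_avg = 103000 * 0.0324 = 3337.2 W

3337.2 W


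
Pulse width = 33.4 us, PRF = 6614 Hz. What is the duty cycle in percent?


DC = 33.4e-6 * 6614 * 100 = 22.09%

22.09%


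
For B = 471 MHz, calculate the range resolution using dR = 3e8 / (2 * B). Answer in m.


dR = 3e8 / (2 * 471000000.0) = 0.32 m

0.32 m


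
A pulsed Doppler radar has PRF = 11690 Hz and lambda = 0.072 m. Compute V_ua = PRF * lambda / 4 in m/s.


V_ua = 11690 * 0.072 / 4 = 210.4 m/s

210.4 m/s


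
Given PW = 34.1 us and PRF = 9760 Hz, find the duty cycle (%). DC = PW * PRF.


DC = 34.1e-6 * 9760 * 100 = 33.28%

33.28%


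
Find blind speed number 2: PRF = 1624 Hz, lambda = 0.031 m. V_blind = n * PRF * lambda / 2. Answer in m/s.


V_blind = 2 * 1624 * 0.031 / 2 = 50.3 m/s

50.3 m/s


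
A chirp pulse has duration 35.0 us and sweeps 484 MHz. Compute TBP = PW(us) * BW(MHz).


TBP = 35.0 * 484 = 16940.0

16940.0


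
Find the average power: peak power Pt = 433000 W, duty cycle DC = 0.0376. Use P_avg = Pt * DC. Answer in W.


P_avg = 433000 * 0.0376 = 16280.8 W

16280.8 W


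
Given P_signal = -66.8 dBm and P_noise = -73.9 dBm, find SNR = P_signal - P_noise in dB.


SNR = -66.8 - (-73.9) = 7.1 dB

7.1 dB


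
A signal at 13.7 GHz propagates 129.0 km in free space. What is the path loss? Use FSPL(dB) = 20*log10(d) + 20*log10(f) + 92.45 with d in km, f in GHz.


20*log10(129.0) = 42.21
20*log10(13.7) = 22.73
FSPL = 157.4 dB

157.4 dB


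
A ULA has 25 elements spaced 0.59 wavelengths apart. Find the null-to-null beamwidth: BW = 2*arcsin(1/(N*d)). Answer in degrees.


1/(N*d) = 1/(25*0.59) = 0.067797
BW = 2*arcsin(0.067797) = 7.8 degrees

7.8 degrees


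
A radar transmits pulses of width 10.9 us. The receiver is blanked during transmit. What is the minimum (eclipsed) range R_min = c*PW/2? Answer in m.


R_min = 3e8 * 10.9e-6 / 2 = 1635.0 m

1635.0 m


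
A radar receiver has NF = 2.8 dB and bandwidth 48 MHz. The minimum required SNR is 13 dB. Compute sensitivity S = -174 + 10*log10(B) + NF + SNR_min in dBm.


10*log10(48000000.0) = 76.81
S = -174 + 76.81 + 2.8 + 13 = -81.4 dBm

-81.4 dBm


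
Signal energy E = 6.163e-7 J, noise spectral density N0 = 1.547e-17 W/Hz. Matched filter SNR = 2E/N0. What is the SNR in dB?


SNR_lin = 2 * 6.163e-7 / 1.547e-17 = 7.968e10
SNR_dB = 10*log10(7.968e10) = 109.0 dB

109.0 dB


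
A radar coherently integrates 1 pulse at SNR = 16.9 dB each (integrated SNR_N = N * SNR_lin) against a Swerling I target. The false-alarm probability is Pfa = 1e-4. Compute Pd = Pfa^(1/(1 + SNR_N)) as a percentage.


SNR_lin = 10^(16.9/10) = 48.97788
SNR_N = 1 * 48.97788 = 48.97788
1/(1 + SNR_N) = 1/49.97788 = 0.0200089
Pd = (1e-4)^0.0200089 = 0.8317
Pd = 83.2%

83.2%


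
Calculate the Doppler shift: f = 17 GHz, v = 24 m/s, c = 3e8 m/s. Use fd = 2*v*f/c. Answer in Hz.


fd = 2 * 24 * 17000000000.0 / 3e8 = 2720.0 Hz

2720.0 Hz


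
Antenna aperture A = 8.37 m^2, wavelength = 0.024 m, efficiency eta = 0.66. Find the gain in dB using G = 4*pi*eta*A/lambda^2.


G_linear = 4*pi*0.66*8.37/0.024^2 = 120519.35
G_dB = 10*log10(120519.35) = 50.8 dB

50.8 dB


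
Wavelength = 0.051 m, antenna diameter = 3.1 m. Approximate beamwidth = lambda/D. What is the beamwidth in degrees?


BW_rad = 0.051 / 3.1 = 0.016452
BW_deg = 0.94 degrees

0.94 degrees


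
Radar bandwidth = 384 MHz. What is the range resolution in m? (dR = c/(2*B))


dR = 3e8 / (2 * 384000000.0) = 0.39 m

0.39 m


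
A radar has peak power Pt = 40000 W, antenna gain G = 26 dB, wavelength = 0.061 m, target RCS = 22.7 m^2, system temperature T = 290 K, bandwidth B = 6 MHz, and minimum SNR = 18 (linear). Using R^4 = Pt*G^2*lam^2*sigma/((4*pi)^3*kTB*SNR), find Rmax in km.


G_lin = 10^(26/10) = 398.107171
R^4 = 40000 * 398.107171^2 * 0.061^2 * 22.7 / ((4*pi)^3 * 1.38e-23 * 290 * 6000000.0 * 18)
R^4 = 6.24331e17 m^4
R_max = (6.24331e17)^(1/4) = 28109.5 m = 28.1 km

28.1 km
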